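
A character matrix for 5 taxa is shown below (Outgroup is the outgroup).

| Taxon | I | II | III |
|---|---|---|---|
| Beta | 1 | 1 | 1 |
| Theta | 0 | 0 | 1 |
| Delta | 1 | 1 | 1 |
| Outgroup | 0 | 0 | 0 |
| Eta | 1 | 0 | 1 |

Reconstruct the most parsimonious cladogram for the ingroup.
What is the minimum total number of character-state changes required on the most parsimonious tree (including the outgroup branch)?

The outgroup has state '0' for every character, so '1' is the derived state throughout.
I (derived state '1') is shared by Beta, Delta, and Eta — a synapomorphy uniting that clade.
Only Beta and Delta show the derived state '1' for II, supporting them as a clade.
All ingroup taxa share the derived state '1' for III; it defines the ingroup but does not resolve relationships within it.
Most parsimonious ingroup topology: (Theta,((Delta,Beta),Eta)).
Changes per character on this tree: I: 1; II: 1; III: 1.
Total = 3.

3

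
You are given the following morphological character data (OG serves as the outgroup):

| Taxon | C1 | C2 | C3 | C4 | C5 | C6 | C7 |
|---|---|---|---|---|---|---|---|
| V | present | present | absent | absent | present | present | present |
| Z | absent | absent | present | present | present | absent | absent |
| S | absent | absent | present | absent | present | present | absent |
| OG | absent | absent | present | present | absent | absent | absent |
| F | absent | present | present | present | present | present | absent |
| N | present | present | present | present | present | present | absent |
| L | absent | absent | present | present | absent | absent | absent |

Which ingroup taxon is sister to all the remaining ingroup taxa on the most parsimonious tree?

L

Character polarity is set by the outgroup: the derived state is whichever differs from the outgroup's state, so for C3, C4 the derived state is 'absent', and for the remaining characters it is 'present'.
Only N and V show the derived state 'present' for C1, supporting them as a clade.
Only F, N, and V show the derived state 'present' for C2, supporting them as a clade.
C3: derived state 'absent' in V only — an autapomorphy, so it tells us nothing about relationships among taxa.
C4 groups S and V, which is incompatible with the clades supported by the remaining characters; treating it as convergent (homoplasy) costs fewer steps than any alternative tree.
C5 (derived state 'present') is shared by F, N, S, V, and Z — a synapomorphy uniting that clade.
C6: derived state 'present' in F, N, S, and V only — synapomorphy for {F, N, S, V}.
C7: derived state 'present' in V only — an autapomorphy, so it tells us nothing about relationships among taxa.
Most parsimonious ingroup topology: (L,((((N,V),F),S),Z)).
L is sister to the clade containing all other ingroup taxa, so it is the earliest-diverging (most basal) ingroup lineage.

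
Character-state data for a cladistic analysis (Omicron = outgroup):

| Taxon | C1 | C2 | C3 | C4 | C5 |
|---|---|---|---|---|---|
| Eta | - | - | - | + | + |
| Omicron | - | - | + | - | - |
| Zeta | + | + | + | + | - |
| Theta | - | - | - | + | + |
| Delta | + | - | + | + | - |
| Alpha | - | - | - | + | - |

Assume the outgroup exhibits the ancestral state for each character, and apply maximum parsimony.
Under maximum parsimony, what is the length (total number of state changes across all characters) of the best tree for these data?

Character polarity is set by the outgroup: the derived state is whichever differs from the outgroup's state, so for C3 the derived state is '-', and for the remaining characters it is '+'.
Only Delta and Zeta show the derived state '+' for C1, supporting them as a clade.
C2 (derived state '+') is unique to Zeta (autapomorphy; uninformative for grouping).
Only Alpha, Eta, and Theta show the derived state '-' for C3, supporting them as a clade.
C4 (derived state '+') is shared by all ingroup taxa — unites the whole ingroup.
C5: derived state '+' in Eta and Theta only — synapomorphy for {Eta, Theta}.
Most parsimonious ingroup topology: ((Alpha,(Theta,Eta)),(Zeta,Delta)).
Changes per character on this tree: C1: 1; C2: 1; C3: 1; C4: 1; C5: 1.
Total = 5.

5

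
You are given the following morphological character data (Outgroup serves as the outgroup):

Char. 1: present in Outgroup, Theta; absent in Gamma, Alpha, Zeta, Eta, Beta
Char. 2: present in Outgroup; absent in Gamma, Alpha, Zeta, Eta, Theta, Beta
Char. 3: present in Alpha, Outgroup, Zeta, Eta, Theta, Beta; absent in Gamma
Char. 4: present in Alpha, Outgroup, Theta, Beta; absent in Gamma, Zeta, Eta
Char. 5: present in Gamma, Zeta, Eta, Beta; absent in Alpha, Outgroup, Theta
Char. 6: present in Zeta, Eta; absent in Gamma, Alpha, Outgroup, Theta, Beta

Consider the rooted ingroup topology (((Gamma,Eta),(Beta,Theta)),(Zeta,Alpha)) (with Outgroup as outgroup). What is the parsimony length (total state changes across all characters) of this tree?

11

Map each character onto (((Gamma,Eta),(Beta,Theta)),(Zeta,Alpha)) (rooted by Outgroup) and count the minimum state changes it requires (Fitch parsimony):
Char. 1: 2; Char. 2: 1; Char. 3: 1; Char. 4: 2; Char. 5: 3; Char. 6: 2.
Total tree length = 11.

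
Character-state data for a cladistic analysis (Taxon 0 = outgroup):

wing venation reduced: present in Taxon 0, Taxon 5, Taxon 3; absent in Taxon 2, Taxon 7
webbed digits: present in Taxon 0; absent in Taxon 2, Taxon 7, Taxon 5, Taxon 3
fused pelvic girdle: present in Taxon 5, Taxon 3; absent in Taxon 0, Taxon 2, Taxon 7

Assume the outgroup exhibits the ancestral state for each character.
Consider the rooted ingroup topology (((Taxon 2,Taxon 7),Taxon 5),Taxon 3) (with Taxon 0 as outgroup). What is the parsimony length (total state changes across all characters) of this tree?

Map each character onto (((Taxon 2,Taxon 7),Taxon 5),Taxon 3) (rooted by Taxon 0) and count the minimum state changes it requires (Fitch parsimony):
wing venation reduced: 1; webbed digits: 1; fused pelvic girdle: 2.
Total tree length = 4.

4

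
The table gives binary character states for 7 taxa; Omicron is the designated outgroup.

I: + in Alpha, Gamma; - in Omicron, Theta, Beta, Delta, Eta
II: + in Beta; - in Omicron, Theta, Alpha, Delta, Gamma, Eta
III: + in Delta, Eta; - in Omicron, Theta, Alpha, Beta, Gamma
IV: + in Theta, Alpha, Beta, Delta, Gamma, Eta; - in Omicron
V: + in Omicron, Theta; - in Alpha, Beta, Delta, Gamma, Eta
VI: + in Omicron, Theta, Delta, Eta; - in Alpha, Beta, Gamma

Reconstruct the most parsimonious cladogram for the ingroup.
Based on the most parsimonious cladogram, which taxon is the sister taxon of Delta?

Character polarity is set by the outgroup: the derived state is whichever differs from the outgroup's state, so for V, VI the derived state is '-', and for the remaining characters it is '+'.
I: derived state '+' in Alpha and Gamma only — synapomorphy for {Alpha, Gamma}.
II (derived state '+') is unique to Beta (autapomorphy; uninformative for grouping).
III (derived state '+') is shared by Delta and Eta — a synapomorphy uniting that clade.
IV (derived state '+') is shared by all ingroup taxa — unites the whole ingroup.
V: derived state '-' in Alpha, Beta, Delta, Eta, and Gamma only — synapomorphy for {Alpha, Beta, Delta, Eta, Gamma}.
VI (derived state '-') is shared by Alpha, Beta, and Gamma — a synapomorphy uniting that clade.
Most parsimonious ingroup topology: (Theta,(((Alpha,Gamma),Beta),(Delta,Eta))).
Delta and Eta form a cherry on this tree, so they are sister taxa.

Eta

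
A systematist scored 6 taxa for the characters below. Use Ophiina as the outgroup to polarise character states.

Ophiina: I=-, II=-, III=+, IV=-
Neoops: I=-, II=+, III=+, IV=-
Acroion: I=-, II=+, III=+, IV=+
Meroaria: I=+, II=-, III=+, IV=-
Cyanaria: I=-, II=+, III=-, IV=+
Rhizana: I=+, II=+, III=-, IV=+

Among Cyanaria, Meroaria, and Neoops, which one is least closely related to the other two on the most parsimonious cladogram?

Meroaria

Character polarity is set by the outgroup: the derived state is whichever differs from the outgroup's state, so for III the derived state is '-', and for the remaining characters it is '+'.
I (state '+') occurs in Meroaria and Rhizana but conflicts with the nesting implied by the other characters — most parsimoniously interpreted as homoplasy.
II: derived state '+' in Acroion, Cyanaria, Neoops, and Rhizana only — synapomorphy for {Acroion, Cyanaria, Neoops, Rhizana}.
III: derived state '-' in Cyanaria and Rhizana only — synapomorphy for {Cyanaria, Rhizana}.
Only Acroion, Cyanaria, and Rhizana show the derived state '+' for IV, supporting them as a clade.
Most parsimonious ingroup topology: ((Neoops,(Acroion,(Cyanaria,Rhizana))),Meroaria).
Neoops and Cyanaria share a more recent common ancestor with each other than either does with Meroaria, so Meroaria is the least closely related of the three.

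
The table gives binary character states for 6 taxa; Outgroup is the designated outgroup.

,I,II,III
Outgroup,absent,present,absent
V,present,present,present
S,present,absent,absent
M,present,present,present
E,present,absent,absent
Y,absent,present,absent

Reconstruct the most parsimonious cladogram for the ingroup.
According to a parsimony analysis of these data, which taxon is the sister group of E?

Character polarity is set by the outgroup: the derived state is whichever differs from the outgroup's state, so for II the derived state is 'absent', and for the remaining characters it is 'present'.
I: derived state 'present' in E, M, S, and V only — synapomorphy for {E, M, S, V}.
Only E and S show the derived state 'absent' for II, supporting them as a clade.
Only M and V show the derived state 'present' for III, supporting them as a clade.
Most parsimonious ingroup topology: (((V,M),(S,E)),Y).
E and S form a cherry on this tree, so they are sister taxa.

S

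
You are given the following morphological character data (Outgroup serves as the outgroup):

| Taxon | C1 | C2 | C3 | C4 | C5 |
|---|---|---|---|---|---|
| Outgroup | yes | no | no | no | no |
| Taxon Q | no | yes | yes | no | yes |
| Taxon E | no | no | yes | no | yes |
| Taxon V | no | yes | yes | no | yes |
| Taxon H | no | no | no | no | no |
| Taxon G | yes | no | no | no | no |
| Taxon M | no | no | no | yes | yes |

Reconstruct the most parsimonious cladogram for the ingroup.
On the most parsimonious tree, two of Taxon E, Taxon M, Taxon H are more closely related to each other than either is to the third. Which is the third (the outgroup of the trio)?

Taxon H

Character polarity is set by the outgroup: the derived state is whichever differs from the outgroup's state, so for C1 the derived state is 'no', and for the remaining characters it is 'yes'.
C1: derived state 'no' in Taxon E, Taxon H, Taxon M, Taxon Q, and Taxon V only — synapomorphy for {Taxon E, Taxon H, Taxon M, Taxon Q, Taxon V}.
Only Taxon Q and Taxon V show the derived state 'yes' for C2, supporting them as a clade.
C3: derived state 'yes' in Taxon E, Taxon Q, and Taxon V only — synapomorphy for {Taxon E, Taxon Q, Taxon V}.
C4 (derived state 'yes') is unique to Taxon M (autapomorphy; uninformative for grouping).
C5 (derived state 'yes') is shared by Taxon E, Taxon M, Taxon Q, and Taxon V — a synapomorphy uniting that clade.
Most parsimonious ingroup topology: (((((Taxon Q,Taxon V),Taxon E),Taxon M),Taxon H),Taxon G).
Taxon M and Taxon E share a more recent common ancestor with each other than either does with Taxon H, so Taxon H is the least closely related of the three.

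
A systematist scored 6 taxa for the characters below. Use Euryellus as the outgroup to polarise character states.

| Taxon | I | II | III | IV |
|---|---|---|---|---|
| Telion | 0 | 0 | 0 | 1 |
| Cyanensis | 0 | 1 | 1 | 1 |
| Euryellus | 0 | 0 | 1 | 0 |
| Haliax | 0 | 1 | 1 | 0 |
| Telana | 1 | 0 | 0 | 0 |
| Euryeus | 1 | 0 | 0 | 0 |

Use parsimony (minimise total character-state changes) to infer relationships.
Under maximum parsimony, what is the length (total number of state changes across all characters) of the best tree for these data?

5

Character polarity is set by the outgroup: the derived state is whichever differs from the outgroup's state, so for III the derived state is '0', and for the remaining characters it is '1'.
I (derived state '1') is shared by Euryeus and Telana — a synapomorphy uniting that clade.
II: derived state '1' in Cyanensis and Haliax only — synapomorphy for {Cyanensis, Haliax}.
III (derived state '0') is shared by Euryeus, Telana, and Telion — a synapomorphy uniting that clade.
IV groups Cyanensis and Telion, which is incompatible with the clades supported by the remaining characters; treating it as convergent (homoplasy) costs fewer steps than any alternative tree.
Most parsimonious ingroup topology: ((Haliax,Cyanensis),(Telion,(Telana,Euryeus))).
Changes per character on this tree: I: 1; II: 1; III: 1; IV: 2.
Total = 5.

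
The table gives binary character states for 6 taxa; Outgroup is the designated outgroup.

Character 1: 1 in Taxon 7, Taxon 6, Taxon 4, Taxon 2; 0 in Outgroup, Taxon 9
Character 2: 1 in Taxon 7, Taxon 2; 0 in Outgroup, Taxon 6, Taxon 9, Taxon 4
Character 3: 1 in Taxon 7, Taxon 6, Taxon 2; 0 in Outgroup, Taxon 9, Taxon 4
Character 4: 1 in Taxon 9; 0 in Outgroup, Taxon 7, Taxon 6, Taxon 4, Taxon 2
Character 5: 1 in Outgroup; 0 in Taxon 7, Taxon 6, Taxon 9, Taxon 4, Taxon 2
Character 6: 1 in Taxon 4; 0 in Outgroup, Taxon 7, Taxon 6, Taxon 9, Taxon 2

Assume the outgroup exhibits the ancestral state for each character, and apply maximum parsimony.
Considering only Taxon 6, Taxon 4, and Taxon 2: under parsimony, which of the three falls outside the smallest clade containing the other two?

Character polarity is set by the outgroup: the derived state is whichever differs from the outgroup's state, so for Character 5 the derived state is '0', and for the remaining characters it is '1'.
Character 1: derived state '1' in Taxon 2, Taxon 4, Taxon 6, and Taxon 7 only — synapomorphy for {Taxon 2, Taxon 4, Taxon 6, Taxon 7}.
Character 2 (derived state '1') is shared by Taxon 2 and Taxon 7 — a synapomorphy uniting that clade.
Character 3: derived state '1' in Taxon 2, Taxon 6, and Taxon 7 only — synapomorphy for {Taxon 2, Taxon 6, Taxon 7}.
Character 4 (derived state '1') is unique to Taxon 9 (autapomorphy; uninformative for grouping).
Character 5 (derived state '0') is shared by all ingroup taxa — unites the whole ingroup.
Character 6 (derived state '1') is unique to Taxon 4 (autapomorphy; uninformative for grouping).
Most parsimonious ingroup topology: ((((Taxon 7,Taxon 2),Taxon 6),Taxon 4),Taxon 9).
Taxon 6 and Taxon 2 share a more recent common ancestor with each other than either does with Taxon 4, so Taxon 4 is the least closely related of the three.

Taxon 4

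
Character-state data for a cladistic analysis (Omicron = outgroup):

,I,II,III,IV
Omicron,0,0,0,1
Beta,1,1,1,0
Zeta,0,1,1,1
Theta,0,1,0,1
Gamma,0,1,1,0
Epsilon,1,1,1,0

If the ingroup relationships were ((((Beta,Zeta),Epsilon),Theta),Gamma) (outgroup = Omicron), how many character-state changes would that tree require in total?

8

Map each character onto ((((Beta,Zeta),Epsilon),Theta),Gamma) (rooted by Omicron) and count the minimum state changes it requires (Fitch parsimony):
I: 2; II: 1; III: 2; IV: 3.
Total tree length = 8.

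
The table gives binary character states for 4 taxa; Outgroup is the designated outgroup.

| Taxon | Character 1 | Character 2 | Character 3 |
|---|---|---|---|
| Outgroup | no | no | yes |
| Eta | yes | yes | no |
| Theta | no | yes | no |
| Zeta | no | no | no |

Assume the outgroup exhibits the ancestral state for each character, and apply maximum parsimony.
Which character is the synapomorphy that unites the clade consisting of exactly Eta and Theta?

Character 2

Character polarity is set by the outgroup: the derived state is whichever differs from the outgroup's state, so for Character 3 the derived state is 'no', and for the remaining characters it is 'yes'.
Character 1 (derived state 'yes') is unique to Eta (autapomorphy; uninformative for grouping).
Character 2: derived state 'yes' in Eta and Theta only — synapomorphy for {Eta, Theta}.
All ingroup taxa share the derived state 'no' for Character 3; it defines the ingroup but does not resolve relationships within it.
Most parsimonious ingroup topology: ((Eta,Theta),Zeta).
The clade {Eta, Theta} is supported by Character 2: its derived state 'yes' occurs in exactly those taxa and in no other taxon (including the outgroup).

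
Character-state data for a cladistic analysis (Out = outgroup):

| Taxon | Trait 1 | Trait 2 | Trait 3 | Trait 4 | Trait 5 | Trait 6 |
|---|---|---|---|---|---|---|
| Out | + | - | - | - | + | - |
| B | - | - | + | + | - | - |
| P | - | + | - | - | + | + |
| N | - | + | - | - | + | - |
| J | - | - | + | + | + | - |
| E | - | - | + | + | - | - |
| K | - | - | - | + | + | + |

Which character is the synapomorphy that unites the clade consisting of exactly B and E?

Character polarity is set by the outgroup: the derived state is whichever differs from the outgroup's state, so for Trait 1, Trait 5 the derived state is '-', and for the remaining characters it is '+'.
All ingroup taxa share the derived state '-' for Trait 1; it defines the ingroup but does not resolve relationships within it.
Trait 2 (derived state '+') is shared by N and P — a synapomorphy uniting that clade.
Trait 3 (derived state '+') is shared by B, E, and J — a synapomorphy uniting that clade.
Only B, E, J, and K show the derived state '+' for Trait 4, supporting them as a clade.
Only B and E show the derived state '-' for Trait 5, supporting them as a clade.
Trait 6 groups K and P, which is incompatible with the clades supported by the remaining characters; treating it as convergent (homoplasy) costs fewer steps than any alternative tree.
Most parsimonious ingroup topology: ((((B,E),J),K),(P,N)).
The clade {B, E} is supported by Trait 5: its derived state '-' occurs in exactly those taxa and in no other taxon (including the outgroup).

Trait 5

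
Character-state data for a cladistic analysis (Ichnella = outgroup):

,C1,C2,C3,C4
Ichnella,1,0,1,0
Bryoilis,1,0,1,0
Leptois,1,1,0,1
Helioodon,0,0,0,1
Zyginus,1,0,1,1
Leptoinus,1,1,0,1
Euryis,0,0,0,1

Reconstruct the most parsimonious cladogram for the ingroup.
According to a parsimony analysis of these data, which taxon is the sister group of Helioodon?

Euryis

Character polarity is set by the outgroup: the derived state is whichever differs from the outgroup's state, so for C1, C3 the derived state is '0', and for the remaining characters it is '1'.
Only Euryis and Helioodon show the derived state '0' for C1, supporting them as a clade.
Only Leptoinus and Leptois show the derived state '1' for C2, supporting them as a clade.
C3 (derived state '0') is shared by Euryis, Helioodon, Leptoinus, and Leptois — a synapomorphy uniting that clade.
C4 (derived state '1') is shared by Euryis, Helioodon, Leptoinus, Leptois, and Zyginus — a synapomorphy uniting that clade.
Most parsimonious ingroup topology: (Bryoilis,(((Leptois,Leptoinus),(Helioodon,Euryis)),Zyginus)).
Helioodon and Euryis form a cherry on this tree, so they are sister taxa.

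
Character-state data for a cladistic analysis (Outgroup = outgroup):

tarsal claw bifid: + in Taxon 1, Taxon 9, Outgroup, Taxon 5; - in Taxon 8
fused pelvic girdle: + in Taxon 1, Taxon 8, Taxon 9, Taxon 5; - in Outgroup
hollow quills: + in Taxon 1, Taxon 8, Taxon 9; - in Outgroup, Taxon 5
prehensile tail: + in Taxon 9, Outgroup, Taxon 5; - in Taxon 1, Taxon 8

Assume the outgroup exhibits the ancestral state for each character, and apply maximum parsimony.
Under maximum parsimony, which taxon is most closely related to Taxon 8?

Character polarity is set by the outgroup: the derived state is whichever differs from the outgroup's state, so for tarsal claw bifid, prehensile tail the derived state is '-', and for the remaining characters it is '+'.
tarsal claw bifid: derived state '-' in Taxon 8 only — an autapomorphy, so it tells us nothing about relationships among taxa.
fused pelvic girdle (derived state '+') is shared by all ingroup taxa — unites the whole ingroup.
hollow quills (derived state '+') is shared by Taxon 1, Taxon 8, and Taxon 9 — a synapomorphy uniting that clade.
prehensile tail: derived state '-' in Taxon 1 and Taxon 8 only — synapomorphy for {Taxon 1, Taxon 8}.
Most parsimonious ingroup topology: (Taxon 5,(Taxon 9,(Taxon 1,Taxon 8))).
Taxon 8 and Taxon 1 form a cherry on this tree, so they are sister taxa.

Taxon 1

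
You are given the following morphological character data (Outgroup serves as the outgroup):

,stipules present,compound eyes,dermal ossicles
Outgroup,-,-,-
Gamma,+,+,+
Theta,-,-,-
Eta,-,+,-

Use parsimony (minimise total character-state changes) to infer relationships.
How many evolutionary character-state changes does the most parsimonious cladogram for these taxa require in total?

3

The outgroup has state '-' for every character, so '+' is the derived state throughout.
stipules present (derived state '+') is unique to Gamma (autapomorphy; uninformative for grouping).
compound eyes: derived state '+' in Eta and Gamma only — synapomorphy for {Eta, Gamma}.
dermal ossicles: derived state '+' in Gamma only — an autapomorphy, so it tells us nothing about relationships among taxa.
Most parsimonious ingroup topology: (Theta,(Eta,Gamma)).
Changes per character on this tree: stipules present: 1; compound eyes: 1; dermal ossicles: 1.
Total = 3.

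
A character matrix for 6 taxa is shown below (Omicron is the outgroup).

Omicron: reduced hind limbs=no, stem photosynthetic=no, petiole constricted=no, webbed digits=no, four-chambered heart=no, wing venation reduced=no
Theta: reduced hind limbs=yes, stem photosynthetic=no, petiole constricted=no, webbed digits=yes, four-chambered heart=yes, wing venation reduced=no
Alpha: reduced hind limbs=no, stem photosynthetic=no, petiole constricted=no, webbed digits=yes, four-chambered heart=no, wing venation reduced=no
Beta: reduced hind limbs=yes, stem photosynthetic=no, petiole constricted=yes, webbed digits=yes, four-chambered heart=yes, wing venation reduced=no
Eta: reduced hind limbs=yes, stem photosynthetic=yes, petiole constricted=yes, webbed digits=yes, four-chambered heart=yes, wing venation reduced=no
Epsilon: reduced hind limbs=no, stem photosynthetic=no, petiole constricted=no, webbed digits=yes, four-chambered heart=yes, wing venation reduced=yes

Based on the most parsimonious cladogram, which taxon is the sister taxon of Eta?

Beta

The outgroup has state 'no' for every character, so 'yes' is the derived state throughout.
reduced hind limbs: derived state 'yes' in Beta, Eta, and Theta only — synapomorphy for {Beta, Eta, Theta}.
stem photosynthetic (derived state 'yes') is unique to Eta (autapomorphy; uninformative for grouping).
petiole constricted (derived state 'yes') is shared by Beta and Eta — a synapomorphy uniting that clade.
webbed digits (derived state 'yes') is shared by all ingroup taxa — unites the whole ingroup.
four-chambered heart (derived state 'yes') is shared by Beta, Epsilon, Eta, and Theta — a synapomorphy uniting that clade.
wing venation reduced: derived state 'yes' in Epsilon only — an autapomorphy, so it tells us nothing about relationships among taxa.
Most parsimonious ingroup topology: (((Theta,(Beta,Eta)),Epsilon),Alpha).
Eta and Beta form a cherry on this tree, so they are sister taxa.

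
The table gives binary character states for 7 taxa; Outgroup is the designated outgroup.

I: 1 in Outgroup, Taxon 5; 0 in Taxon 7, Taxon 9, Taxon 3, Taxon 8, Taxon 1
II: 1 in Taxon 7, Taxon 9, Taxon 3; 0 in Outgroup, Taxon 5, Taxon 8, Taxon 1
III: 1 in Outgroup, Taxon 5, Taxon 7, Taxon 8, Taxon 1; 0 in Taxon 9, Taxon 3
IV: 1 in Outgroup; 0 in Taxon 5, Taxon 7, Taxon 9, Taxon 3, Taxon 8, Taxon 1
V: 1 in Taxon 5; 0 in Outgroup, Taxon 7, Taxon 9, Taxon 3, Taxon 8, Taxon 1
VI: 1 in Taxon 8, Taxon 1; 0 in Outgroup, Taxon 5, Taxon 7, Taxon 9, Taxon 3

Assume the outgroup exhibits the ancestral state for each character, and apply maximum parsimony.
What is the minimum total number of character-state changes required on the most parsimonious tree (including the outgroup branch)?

Character polarity is set by the outgroup: the derived state is whichever differs from the outgroup's state, so for I, III, IV the derived state is '0', and for the remaining characters it is '1'.
I (derived state '0') is shared by Taxon 1, Taxon 3, Taxon 7, Taxon 8, and Taxon 9 — a synapomorphy uniting that clade.
II: derived state '1' in Taxon 3, Taxon 7, and Taxon 9 only — synapomorphy for {Taxon 3, Taxon 7, Taxon 9}.
Only Taxon 3 and Taxon 9 show the derived state '0' for III, supporting them as a clade.
IV (derived state '0') is shared by all ingroup taxa — unites the whole ingroup.
V (derived state '1') is unique to Taxon 5 (autapomorphy; uninformative for grouping).
VI (derived state '1') is shared by Taxon 1 and Taxon 8 — a synapomorphy uniting that clade.
Most parsimonious ingroup topology: (Taxon 5,((Taxon 7,(Taxon 9,Taxon 3)),(Taxon 8,Taxon 1))).
Changes per character on this tree: I: 1; II: 1; III: 1; IV: 1; V: 1; VI: 1.
Total = 6.

6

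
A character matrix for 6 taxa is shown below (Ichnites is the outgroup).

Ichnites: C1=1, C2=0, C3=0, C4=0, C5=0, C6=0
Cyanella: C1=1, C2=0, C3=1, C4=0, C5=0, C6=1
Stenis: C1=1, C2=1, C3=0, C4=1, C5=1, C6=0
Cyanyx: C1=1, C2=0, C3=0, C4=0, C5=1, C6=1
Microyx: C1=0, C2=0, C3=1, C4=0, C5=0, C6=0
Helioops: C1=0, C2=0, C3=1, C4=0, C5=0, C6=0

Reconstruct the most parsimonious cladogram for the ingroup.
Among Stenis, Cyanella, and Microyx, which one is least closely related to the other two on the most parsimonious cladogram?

Character polarity is set by the outgroup: the derived state is whichever differs from the outgroup's state, so for C1 the derived state is '0', and for the remaining characters it is '1'.
C1: derived state '0' in Helioops and Microyx only — synapomorphy for {Helioops, Microyx}.
C2: derived state '1' in Stenis only — an autapomorphy, so it tells us nothing about relationships among taxa.
C3 (derived state '1') is shared by Cyanella, Helioops, and Microyx — a synapomorphy uniting that clade.
C4 (derived state '1') is unique to Stenis (autapomorphy; uninformative for grouping).
C5 (derived state '1') is shared by Cyanyx and Stenis — a synapomorphy uniting that clade.
C6 (state '1') occurs in Cyanella and Cyanyx but conflicts with the nesting implied by the other characters — most parsimoniously interpreted as homoplasy.
Most parsimonious ingroup topology: ((Cyanella,(Microyx,Helioops)),(Stenis,Cyanyx)).
Cyanella and Microyx share a more recent common ancestor with each other than either does with Stenis, so Stenis is the least closely related of the three.

Stenis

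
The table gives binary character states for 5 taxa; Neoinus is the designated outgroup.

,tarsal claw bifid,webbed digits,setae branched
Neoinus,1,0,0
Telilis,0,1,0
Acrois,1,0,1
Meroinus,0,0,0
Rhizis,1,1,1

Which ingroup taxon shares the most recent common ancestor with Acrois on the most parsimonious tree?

Character polarity is set by the outgroup: the derived state is whichever differs from the outgroup's state, so for tarsal claw bifid the derived state is '0', and for the remaining characters it is '1'.
tarsal claw bifid: derived state '0' in Meroinus and Telilis only — synapomorphy for {Meroinus, Telilis}.
webbed digits groups Rhizis and Telilis, which is incompatible with the clades supported by the remaining characters; treating it as convergent (homoplasy) costs fewer steps than any alternative tree.
setae branched (derived state '1') is shared by Acrois and Rhizis — a synapomorphy uniting that clade.
Most parsimonious ingroup topology: ((Telilis,Meroinus),(Acrois,Rhizis)).
Acrois and Rhizis form a cherry on this tree, so they are sister taxa.

Rhizis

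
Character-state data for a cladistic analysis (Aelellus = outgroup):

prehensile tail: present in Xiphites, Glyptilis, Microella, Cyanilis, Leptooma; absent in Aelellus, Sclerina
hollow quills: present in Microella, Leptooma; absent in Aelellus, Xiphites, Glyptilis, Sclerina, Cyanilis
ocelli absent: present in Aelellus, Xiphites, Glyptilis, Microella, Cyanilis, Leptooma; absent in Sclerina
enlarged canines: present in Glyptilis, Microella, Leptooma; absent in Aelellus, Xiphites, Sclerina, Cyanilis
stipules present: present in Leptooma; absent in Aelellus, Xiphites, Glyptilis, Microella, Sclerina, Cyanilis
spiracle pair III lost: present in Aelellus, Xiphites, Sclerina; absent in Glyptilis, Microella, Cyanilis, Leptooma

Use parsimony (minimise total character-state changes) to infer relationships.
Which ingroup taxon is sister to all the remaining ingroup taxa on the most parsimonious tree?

Character polarity is set by the outgroup: the derived state is whichever differs from the outgroup's state, so for ocelli absent, spiracle pair III lost the derived state is 'absent', and for the remaining characters it is 'present'.
prehensile tail: derived state 'present' in Cyanilis, Glyptilis, Leptooma, Microella, and Xiphites only — synapomorphy for {Cyanilis, Glyptilis, Leptooma, Microella, Xiphites}.
hollow quills (derived state 'present') is shared by Leptooma and Microella — a synapomorphy uniting that clade.
ocelli absent (derived state 'absent') is unique to Sclerina (autapomorphy; uninformative for grouping).
enlarged canines: derived state 'present' in Glyptilis, Leptooma, and Microella only — synapomorphy for {Glyptilis, Leptooma, Microella}.
stipules present (derived state 'present') is unique to Leptooma (autapomorphy; uninformative for grouping).
Only Cyanilis, Glyptilis, Leptooma, and Microella show the derived state 'absent' for spiracle pair III lost, supporting them as a clade.
Most parsimonious ingroup topology: ((Xiphites,((Glyptilis,(Microella,Leptooma)),Cyanilis)),Sclerina).
Sclerina is sister to the clade containing all other ingroup taxa, so it is the earliest-diverging (most basal) ingroup lineage.

Sclerina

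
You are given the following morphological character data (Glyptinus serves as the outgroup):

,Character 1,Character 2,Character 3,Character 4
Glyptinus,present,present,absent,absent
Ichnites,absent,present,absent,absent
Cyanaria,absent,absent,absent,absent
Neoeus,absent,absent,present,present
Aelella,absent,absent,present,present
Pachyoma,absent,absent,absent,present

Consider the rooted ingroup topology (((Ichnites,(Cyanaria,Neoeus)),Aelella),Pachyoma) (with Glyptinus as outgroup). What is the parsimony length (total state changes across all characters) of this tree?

Map each character onto (((Ichnites,(Cyanaria,Neoeus)),Aelella),Pachyoma) (rooted by Glyptinus) and count the minimum state changes it requires (Fitch parsimony):
Character 1: 1; Character 2: 2; Character 3: 2; Character 4: 3.
Total tree length = 8.

8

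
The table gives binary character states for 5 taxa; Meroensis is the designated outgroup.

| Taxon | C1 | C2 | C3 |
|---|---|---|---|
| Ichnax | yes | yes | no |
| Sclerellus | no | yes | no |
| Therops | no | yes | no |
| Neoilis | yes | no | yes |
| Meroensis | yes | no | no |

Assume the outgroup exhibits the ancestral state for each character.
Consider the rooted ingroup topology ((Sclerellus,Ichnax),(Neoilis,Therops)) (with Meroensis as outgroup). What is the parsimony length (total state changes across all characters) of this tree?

5

Map each character onto ((Sclerellus,Ichnax),(Neoilis,Therops)) (rooted by Meroensis) and count the minimum state changes it requires (Fitch parsimony):
C1: 2; C2: 2; C3: 1.
Total tree length = 5.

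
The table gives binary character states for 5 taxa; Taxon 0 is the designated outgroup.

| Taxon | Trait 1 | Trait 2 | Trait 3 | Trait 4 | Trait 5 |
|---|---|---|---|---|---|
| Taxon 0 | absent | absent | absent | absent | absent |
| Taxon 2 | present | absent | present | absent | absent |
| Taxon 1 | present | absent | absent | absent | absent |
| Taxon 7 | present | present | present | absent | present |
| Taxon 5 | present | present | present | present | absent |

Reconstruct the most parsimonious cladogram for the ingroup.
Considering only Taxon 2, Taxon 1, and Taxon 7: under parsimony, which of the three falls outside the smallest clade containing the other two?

The outgroup has state 'absent' for every character, so 'present' is the derived state throughout.
Trait 1 (derived state 'present') is shared by all ingroup taxa — unites the whole ingroup.
Only Taxon 5 and Taxon 7 show the derived state 'present' for Trait 2, supporting them as a clade.
Only Taxon 2, Taxon 5, and Taxon 7 show the derived state 'present' for Trait 3, supporting them as a clade.
Trait 4: derived state 'present' in Taxon 5 only — an autapomorphy, so it tells us nothing about relationships among taxa.
Trait 5: derived state 'present' in Taxon 7 only — an autapomorphy, so it tells us nothing about relationships among taxa.
Most parsimonious ingroup topology: ((Taxon 2,(Taxon 7,Taxon 5)),Taxon 1).
Taxon 2 and Taxon 7 share a more recent common ancestor with each other than either does with Taxon 1, so Taxon 1 is the least closely related of the three.

Taxon 1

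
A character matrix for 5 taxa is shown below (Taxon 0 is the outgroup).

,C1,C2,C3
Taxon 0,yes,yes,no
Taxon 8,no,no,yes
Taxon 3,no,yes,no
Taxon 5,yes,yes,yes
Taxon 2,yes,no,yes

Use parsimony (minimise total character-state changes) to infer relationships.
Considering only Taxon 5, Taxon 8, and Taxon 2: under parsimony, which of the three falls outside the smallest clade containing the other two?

Taxon 5

Character polarity is set by the outgroup: the derived state is whichever differs from the outgroup's state, so for C1, C2 the derived state is 'no', and for the remaining characters it is 'yes'.
C1 groups Taxon 3 and Taxon 8, which is incompatible with the clades supported by the remaining characters; treating it as convergent (homoplasy) costs fewer steps than any alternative tree.
Only Taxon 2 and Taxon 8 show the derived state 'no' for C2, supporting them as a clade.
C3 (derived state 'yes') is shared by Taxon 2, Taxon 5, and Taxon 8 — a synapomorphy uniting that clade.
Most parsimonious ingroup topology: (((Taxon 8,Taxon 2),Taxon 5),Taxon 3).
Taxon 8 and Taxon 2 share a more recent common ancestor with each other than either does with Taxon 5, so Taxon 5 is the least closely related of the three.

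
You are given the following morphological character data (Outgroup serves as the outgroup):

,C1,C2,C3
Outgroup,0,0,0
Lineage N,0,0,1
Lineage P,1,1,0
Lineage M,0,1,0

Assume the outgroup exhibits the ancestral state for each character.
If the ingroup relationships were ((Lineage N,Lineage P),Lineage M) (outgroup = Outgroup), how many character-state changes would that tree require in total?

Map each character onto ((Lineage N,Lineage P),Lineage M) (rooted by Outgroup) and count the minimum state changes it requires (Fitch parsimony):
C1: 1; C2: 2; C3: 1.
Total tree length = 4.

4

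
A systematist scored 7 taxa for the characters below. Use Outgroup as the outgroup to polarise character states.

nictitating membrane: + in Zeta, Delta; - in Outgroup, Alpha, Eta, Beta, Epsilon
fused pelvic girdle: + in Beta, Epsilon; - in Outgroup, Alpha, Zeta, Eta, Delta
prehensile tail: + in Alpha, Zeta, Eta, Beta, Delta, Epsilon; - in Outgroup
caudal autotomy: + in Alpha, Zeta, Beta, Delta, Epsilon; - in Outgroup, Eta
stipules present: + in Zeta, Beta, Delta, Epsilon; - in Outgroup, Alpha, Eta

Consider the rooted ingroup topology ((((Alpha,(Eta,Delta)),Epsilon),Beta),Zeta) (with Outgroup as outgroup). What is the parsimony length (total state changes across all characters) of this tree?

Map each character onto ((((Alpha,(Eta,Delta)),Epsilon),Beta),Zeta) (rooted by Outgroup) and count the minimum state changes it requires (Fitch parsimony):
nictitating membrane: 2; fused pelvic girdle: 2; prehensile tail: 1; caudal autotomy: 2; stipules present: 3.
Total tree length = 10.

10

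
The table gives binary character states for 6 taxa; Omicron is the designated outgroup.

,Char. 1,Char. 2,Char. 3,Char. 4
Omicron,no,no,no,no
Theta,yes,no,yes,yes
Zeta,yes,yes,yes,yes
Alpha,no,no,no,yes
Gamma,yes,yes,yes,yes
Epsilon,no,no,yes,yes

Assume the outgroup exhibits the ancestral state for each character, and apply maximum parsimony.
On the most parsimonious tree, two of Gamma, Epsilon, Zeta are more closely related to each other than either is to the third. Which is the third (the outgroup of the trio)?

Epsilon

The outgroup has state 'no' for every character, so 'yes' is the derived state throughout.
Only Gamma, Theta, and Zeta show the derived state 'yes' for Char. 1, supporting them as a clade.
Char. 2 (derived state 'yes') is shared by Gamma and Zeta — a synapomorphy uniting that clade.
Char. 3 (derived state 'yes') is shared by Epsilon, Gamma, Theta, and Zeta — a synapomorphy uniting that clade.
All ingroup taxa share the derived state 'yes' for Char. 4; it defines the ingroup but does not resolve relationships within it.
Most parsimonious ingroup topology: (((Theta,(Zeta,Gamma)),Epsilon),Alpha).
Gamma and Zeta share a more recent common ancestor with each other than either does with Epsilon, so Epsilon is the least closely related of the three.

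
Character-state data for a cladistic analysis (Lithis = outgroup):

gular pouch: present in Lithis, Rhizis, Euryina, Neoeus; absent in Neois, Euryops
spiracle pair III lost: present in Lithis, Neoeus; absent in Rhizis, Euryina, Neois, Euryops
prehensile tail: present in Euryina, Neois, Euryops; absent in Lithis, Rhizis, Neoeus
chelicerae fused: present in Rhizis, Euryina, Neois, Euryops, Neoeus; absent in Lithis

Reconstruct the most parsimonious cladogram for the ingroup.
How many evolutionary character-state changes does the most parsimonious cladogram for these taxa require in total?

4

Character polarity is set by the outgroup: the derived state is whichever differs from the outgroup's state, so for gular pouch, spiracle pair III lost the derived state is 'absent', and for the remaining characters it is 'present'.
Only Euryops and Neois show the derived state 'absent' for gular pouch, supporting them as a clade.
spiracle pair III lost: derived state 'absent' in Euryina, Euryops, Neois, and Rhizis only — synapomorphy for {Euryina, Euryops, Neois, Rhizis}.
Only Euryina, Euryops, and Neois show the derived state 'present' for prehensile tail, supporting them as a clade.
All ingroup taxa share the derived state 'present' for chelicerae fused; it defines the ingroup but does not resolve relationships within it.
Most parsimonious ingroup topology: ((Rhizis,(Euryina,(Neois,Euryops))),Neoeus).
Changes per character on this tree: gular pouch: 1; spiracle pair III lost: 1; prehensile tail: 1; chelicerae fused: 1.
Total = 4.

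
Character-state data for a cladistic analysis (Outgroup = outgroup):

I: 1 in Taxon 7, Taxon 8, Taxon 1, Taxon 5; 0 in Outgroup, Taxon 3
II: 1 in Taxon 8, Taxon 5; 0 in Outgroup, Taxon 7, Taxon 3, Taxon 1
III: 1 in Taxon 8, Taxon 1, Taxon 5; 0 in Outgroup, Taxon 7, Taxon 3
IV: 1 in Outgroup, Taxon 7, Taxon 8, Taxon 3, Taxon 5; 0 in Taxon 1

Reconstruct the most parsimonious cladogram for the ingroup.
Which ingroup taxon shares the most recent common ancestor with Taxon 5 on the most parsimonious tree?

Taxon 8

Character polarity is set by the outgroup: the derived state is whichever differs from the outgroup's state, so for IV the derived state is '0', and for the remaining characters it is '1'.
I: derived state '1' in Taxon 1, Taxon 5, Taxon 7, and Taxon 8 only — synapomorphy for {Taxon 1, Taxon 5, Taxon 7, Taxon 8}.
II: derived state '1' in Taxon 5 and Taxon 8 only — synapomorphy for {Taxon 5, Taxon 8}.
III (derived state '1') is shared by Taxon 1, Taxon 5, and Taxon 8 — a synapomorphy uniting that clade.
IV (derived state '0') is unique to Taxon 1 (autapomorphy; uninformative for grouping).
Most parsimonious ingroup topology: ((Taxon 7,((Taxon 8,Taxon 5),Taxon 1)),Taxon 3).
Taxon 5 and Taxon 8 form a cherry on this tree, so they are sister taxa.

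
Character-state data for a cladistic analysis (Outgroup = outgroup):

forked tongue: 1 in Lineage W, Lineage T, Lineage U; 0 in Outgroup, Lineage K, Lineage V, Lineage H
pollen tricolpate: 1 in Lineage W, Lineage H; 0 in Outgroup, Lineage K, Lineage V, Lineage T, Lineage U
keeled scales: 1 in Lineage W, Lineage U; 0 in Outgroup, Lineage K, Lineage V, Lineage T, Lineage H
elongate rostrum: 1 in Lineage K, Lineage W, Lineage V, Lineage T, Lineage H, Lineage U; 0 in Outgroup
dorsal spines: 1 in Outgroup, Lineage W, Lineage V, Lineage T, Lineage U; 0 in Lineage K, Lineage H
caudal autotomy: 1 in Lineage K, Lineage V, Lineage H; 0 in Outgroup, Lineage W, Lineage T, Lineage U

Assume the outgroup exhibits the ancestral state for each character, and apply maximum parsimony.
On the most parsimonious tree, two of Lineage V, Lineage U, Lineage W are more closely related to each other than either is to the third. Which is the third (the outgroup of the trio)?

Lineage V

Character polarity is set by the outgroup: the derived state is whichever differs from the outgroup's state, so for dorsal spines the derived state is '0', and for the remaining characters it is '1'.
forked tongue: derived state '1' in Lineage T, Lineage U, and Lineage W only — synapomorphy for {Lineage T, Lineage U, Lineage W}.
pollen tricolpate groups Lineage H and Lineage W, which is incompatible with the clades supported by the remaining characters; treating it as convergent (homoplasy) costs fewer steps than any alternative tree.
keeled scales: derived state '1' in Lineage U and Lineage W only — synapomorphy for {Lineage U, Lineage W}.
All ingroup taxa share the derived state '1' for elongate rostrum; it defines the ingroup but does not resolve relationships within it.
dorsal spines (derived state '0') is shared by Lineage H and Lineage K — a synapomorphy uniting that clade.
Only Lineage H, Lineage K, and Lineage V show the derived state '1' for caudal autotomy, supporting them as a clade.
Most parsimonious ingroup topology: (((Lineage K,Lineage H),Lineage V),((Lineage W,Lineage U),Lineage T)).
Lineage W and Lineage U share a more recent common ancestor with each other than either does with Lineage V, so Lineage V is the least closely related of the three.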